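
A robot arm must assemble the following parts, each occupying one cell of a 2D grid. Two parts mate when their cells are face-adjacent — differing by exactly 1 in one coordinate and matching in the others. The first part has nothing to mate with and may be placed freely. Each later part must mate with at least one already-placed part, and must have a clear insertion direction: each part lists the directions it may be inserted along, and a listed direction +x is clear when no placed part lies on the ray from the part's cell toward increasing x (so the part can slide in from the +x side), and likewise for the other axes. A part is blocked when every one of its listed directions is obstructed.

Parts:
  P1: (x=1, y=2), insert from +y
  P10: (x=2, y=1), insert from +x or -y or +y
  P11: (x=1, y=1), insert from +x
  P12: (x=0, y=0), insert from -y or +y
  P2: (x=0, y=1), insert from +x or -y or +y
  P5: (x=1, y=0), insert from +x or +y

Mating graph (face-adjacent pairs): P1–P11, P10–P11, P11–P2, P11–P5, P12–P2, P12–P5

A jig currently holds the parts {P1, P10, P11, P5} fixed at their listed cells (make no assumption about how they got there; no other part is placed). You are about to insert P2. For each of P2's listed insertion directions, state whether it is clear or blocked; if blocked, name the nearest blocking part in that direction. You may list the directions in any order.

+x: blocked by P11; +y: clear; -y: clear

+x: nearest on ray is P11@(1, 1) ⇒ blocked
-y: ray from P2(0, 1) has no placed part ⇒ clear
+y: ray from P2(0, 1) has no placed part ⇒ clear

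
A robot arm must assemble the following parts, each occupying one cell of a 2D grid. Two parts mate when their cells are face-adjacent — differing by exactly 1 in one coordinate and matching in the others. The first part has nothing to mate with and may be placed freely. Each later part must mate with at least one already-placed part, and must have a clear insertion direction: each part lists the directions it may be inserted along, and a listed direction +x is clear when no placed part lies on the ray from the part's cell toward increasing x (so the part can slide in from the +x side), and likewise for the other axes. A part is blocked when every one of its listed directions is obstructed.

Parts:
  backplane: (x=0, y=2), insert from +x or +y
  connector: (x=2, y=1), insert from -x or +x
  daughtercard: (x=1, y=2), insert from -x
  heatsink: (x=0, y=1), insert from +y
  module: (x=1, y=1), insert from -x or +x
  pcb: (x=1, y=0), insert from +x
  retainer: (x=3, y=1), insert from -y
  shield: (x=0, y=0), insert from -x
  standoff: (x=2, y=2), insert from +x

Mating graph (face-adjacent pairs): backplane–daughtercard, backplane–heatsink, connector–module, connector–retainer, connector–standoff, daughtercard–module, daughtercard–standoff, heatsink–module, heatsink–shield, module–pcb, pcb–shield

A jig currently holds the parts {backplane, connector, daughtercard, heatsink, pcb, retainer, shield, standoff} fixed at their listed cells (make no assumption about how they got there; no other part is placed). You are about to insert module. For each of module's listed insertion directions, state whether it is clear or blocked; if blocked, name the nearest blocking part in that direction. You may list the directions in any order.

-x: nearest on ray is heatsink@(0, 1) ⇒ blocked
+x: nearest on ray is connector@(2, 1) ⇒ blocked

+x: blocked by connector; -x: blocked by heatsink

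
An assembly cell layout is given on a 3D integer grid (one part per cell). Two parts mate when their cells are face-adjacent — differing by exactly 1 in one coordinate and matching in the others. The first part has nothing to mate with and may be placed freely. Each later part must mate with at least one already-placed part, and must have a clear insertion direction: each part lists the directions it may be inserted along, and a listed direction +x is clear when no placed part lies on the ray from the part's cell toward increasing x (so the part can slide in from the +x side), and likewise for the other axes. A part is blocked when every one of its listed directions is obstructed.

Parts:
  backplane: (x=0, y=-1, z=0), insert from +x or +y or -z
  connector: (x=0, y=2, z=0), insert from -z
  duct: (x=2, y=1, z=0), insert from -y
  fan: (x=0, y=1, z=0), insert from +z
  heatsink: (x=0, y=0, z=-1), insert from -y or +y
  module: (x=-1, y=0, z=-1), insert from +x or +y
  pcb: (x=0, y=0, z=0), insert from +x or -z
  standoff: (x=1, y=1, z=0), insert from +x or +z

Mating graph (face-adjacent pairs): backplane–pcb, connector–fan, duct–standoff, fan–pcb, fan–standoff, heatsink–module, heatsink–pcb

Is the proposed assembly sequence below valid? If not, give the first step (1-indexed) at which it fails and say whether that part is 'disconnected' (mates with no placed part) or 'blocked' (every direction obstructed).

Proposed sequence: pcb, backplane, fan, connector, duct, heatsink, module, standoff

Invalid at step 5 (disconnected)

1. pcb@(0, 0, 0) [+x clear] — {pcb}
2. backplane@(0, -1, 0) [+x clear] — {backplane, pcb}
3. fan@(0, 1, 0) [+z clear] — {backplane, fan, pcb}
4. connector@(0, 2, 0) [-z clear] — {backplane, connector, fan, pcb}
5. duct@(2, 1, 0) — no placed neighbour ⇒ disconnected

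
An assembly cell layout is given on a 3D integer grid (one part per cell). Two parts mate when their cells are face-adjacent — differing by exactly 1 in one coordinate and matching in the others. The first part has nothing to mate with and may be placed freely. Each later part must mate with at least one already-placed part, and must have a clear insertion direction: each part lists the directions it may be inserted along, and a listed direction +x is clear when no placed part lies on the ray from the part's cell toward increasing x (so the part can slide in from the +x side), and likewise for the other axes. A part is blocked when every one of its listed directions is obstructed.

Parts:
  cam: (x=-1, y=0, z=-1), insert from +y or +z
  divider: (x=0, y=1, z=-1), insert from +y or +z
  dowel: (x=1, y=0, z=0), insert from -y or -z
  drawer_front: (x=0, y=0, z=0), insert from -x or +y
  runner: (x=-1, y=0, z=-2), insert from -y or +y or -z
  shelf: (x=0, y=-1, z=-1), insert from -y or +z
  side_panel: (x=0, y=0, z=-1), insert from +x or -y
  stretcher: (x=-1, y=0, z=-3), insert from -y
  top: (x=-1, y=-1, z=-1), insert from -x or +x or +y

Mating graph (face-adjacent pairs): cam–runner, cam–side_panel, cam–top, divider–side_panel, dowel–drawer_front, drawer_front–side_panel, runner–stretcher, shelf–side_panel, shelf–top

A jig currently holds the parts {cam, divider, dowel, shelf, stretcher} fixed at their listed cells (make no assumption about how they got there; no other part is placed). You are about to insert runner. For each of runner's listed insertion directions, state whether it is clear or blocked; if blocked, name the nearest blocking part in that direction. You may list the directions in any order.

+y: clear; -y: clear; -z: blocked by stretcher

-y: ray from runner(-1, 0, -2) has no placed part ⇒ clear
+y: ray from runner(-1, 0, -2) has no placed part ⇒ clear
-z: nearest on ray is stretcher@(-1, 0, -3) ⇒ blocked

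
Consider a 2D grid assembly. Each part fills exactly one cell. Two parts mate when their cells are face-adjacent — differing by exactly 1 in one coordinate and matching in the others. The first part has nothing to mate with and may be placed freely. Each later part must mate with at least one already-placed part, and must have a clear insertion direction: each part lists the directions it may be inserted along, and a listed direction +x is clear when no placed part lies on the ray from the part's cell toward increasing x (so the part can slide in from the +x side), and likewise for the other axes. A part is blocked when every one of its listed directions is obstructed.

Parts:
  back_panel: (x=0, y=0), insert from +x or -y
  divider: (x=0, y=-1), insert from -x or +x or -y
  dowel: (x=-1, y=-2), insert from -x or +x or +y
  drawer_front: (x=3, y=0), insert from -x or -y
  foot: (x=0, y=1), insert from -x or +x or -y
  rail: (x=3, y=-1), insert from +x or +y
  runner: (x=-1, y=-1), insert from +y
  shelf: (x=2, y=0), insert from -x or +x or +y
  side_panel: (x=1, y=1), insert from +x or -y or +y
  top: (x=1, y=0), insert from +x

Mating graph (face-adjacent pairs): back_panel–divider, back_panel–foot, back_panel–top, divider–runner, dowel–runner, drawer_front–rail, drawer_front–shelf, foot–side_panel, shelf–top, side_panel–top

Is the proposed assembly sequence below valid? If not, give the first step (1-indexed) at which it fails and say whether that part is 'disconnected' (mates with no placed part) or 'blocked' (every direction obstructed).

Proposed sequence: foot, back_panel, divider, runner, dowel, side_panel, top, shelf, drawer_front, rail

Valid

1. foot@(0, 1) [-x clear] — {foot}
2. back_panel@(0, 0) [+x clear] — {back_panel, foot}
3. divider@(0, -1) [-x clear] — {back_panel, divider, foot}
4. runner@(-1, -1) [+y clear] — {back_panel, divider, foot, runner}
5. dowel@(-1, -2) [-x clear] — {back_panel, divider, dowel, foot, runner}
6. side_panel@(1, 1) [+x clear] — {back_panel, divider, dowel, foot, runner, side_panel}
7. top@(1, 0) [+x clear] — {back_panel, divider, dowel, foot, runner, side_panel, top}
8. shelf@(2, 0) [+x clear] — {back_panel, divider, dowel, foot, runner, shelf, side_panel, top}
9. drawer_front@(3, 0) [-y clear] — {back_panel, divider, dowel, drawer_front, foot, runner, shelf, side_panel, top}
10. rail@(3, -1) [+x clear] — {back_panel, divider, dowel, drawer_front, foot, rail, runner, shelf, side_panel, top}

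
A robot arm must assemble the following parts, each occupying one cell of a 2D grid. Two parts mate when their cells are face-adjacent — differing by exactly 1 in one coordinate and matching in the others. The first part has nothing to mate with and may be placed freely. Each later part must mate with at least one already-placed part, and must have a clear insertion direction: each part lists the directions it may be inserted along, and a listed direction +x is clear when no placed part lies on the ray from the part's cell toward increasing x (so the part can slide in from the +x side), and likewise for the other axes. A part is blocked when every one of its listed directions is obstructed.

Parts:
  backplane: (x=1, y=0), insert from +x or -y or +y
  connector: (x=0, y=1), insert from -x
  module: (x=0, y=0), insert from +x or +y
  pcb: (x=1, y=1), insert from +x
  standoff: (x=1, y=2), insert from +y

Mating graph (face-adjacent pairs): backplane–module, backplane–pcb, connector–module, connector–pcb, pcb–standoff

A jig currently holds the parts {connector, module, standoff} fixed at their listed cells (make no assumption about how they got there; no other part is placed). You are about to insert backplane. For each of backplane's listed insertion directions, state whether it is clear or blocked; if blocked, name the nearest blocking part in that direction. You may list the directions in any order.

+x: clear; +y: blocked by standoff; -y: clear

+x: ray from backplane(1, 0) has no placed part ⇒ clear
-y: ray from backplane(1, 0) has no placed part ⇒ clear
+y: nearest on ray is standoff@(1, 2) ⇒ blocked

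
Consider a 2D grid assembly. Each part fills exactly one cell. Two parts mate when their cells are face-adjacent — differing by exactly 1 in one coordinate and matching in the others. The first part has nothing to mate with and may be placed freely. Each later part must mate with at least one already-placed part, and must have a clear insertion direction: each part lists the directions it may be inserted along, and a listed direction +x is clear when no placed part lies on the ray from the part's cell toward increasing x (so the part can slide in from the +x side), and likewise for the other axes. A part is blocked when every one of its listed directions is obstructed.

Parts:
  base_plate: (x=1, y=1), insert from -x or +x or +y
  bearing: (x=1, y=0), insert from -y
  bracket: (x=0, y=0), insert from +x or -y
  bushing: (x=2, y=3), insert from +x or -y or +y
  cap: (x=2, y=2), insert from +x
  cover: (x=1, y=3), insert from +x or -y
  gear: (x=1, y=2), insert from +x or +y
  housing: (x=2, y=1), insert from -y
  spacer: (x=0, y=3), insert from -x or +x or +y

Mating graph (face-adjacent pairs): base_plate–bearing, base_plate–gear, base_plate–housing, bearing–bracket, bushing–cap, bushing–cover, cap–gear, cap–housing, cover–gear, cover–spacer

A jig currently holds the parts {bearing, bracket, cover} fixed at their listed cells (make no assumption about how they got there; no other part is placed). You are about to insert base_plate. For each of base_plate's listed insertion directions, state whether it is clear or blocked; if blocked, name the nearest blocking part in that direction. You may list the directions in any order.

+x: clear; +y: blocked by cover; -x: clear

-x: ray from base_plate(1, 1) has no placed part ⇒ clear
+x: ray from base_plate(1, 1) has no placed part ⇒ clear
+y: nearest on ray is cover@(1, 3) ⇒ blocked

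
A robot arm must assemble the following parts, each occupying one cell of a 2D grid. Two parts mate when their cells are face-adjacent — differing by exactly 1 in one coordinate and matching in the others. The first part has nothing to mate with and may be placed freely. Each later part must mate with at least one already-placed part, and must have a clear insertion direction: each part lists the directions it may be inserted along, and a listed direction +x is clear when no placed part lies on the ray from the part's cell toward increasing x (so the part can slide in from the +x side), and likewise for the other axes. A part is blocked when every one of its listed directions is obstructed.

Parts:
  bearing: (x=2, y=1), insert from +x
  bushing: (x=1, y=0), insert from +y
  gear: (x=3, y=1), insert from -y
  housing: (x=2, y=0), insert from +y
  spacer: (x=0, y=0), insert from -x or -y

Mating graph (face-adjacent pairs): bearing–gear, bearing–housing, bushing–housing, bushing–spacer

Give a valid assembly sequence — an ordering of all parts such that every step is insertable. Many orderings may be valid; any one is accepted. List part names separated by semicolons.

1. housing@(2, 0) [+y clear] — {housing}
2. bushing@(1, 0) [+y clear] — {bushing, housing}
3. spacer@(0, 0) [-x clear] — {bushing, housing, spacer}
4. bearing@(2, 1) [+x clear] — {bearing, bushing, housing, spacer}
5. gear@(3, 1) [-y clear] — {bearing, bushing, gear, housing, spacer}

housing; bushing; spacer; bearing; gear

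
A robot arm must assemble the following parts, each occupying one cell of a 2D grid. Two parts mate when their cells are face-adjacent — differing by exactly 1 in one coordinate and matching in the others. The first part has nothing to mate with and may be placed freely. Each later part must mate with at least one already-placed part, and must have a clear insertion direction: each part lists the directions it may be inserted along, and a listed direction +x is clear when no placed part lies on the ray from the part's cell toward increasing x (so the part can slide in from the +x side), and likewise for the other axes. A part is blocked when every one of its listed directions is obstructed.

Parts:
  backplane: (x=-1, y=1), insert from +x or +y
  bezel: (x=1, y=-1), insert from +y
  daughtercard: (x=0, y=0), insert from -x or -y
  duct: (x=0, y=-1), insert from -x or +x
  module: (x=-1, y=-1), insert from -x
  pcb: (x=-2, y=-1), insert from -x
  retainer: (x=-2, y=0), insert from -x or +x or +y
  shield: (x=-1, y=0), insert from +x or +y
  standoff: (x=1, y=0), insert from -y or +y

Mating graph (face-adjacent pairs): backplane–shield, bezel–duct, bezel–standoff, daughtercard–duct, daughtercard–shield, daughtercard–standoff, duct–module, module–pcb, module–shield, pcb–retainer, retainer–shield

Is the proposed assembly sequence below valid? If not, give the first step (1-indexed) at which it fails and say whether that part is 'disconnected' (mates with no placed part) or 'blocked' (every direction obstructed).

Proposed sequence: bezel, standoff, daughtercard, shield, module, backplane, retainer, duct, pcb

Invalid at step 8 (blocked)

1. bezel@(1, -1) [+y clear] — {bezel}
2. standoff@(1, 0) [+y clear] — {bezel, standoff}
3. daughtercard@(0, 0) [-x clear] — {bezel, daughtercard, standoff}
4. shield@(-1, 0) [+y clear] — {bezel, daughtercard, shield, standoff}
5. module@(-1, -1) [-x clear] — {bezel, daughtercard, module, shield, standoff}
6. backplane@(-1, 1) [+x clear] — {backplane, bezel, daughtercard, module, shield, standoff}
7. retainer@(-2, 0) [-x clear] — {backplane, bezel, daughtercard, module, retainer, shield, standoff}
8. duct@(0, -1) — -x/+x all obstructed ⇒ blocked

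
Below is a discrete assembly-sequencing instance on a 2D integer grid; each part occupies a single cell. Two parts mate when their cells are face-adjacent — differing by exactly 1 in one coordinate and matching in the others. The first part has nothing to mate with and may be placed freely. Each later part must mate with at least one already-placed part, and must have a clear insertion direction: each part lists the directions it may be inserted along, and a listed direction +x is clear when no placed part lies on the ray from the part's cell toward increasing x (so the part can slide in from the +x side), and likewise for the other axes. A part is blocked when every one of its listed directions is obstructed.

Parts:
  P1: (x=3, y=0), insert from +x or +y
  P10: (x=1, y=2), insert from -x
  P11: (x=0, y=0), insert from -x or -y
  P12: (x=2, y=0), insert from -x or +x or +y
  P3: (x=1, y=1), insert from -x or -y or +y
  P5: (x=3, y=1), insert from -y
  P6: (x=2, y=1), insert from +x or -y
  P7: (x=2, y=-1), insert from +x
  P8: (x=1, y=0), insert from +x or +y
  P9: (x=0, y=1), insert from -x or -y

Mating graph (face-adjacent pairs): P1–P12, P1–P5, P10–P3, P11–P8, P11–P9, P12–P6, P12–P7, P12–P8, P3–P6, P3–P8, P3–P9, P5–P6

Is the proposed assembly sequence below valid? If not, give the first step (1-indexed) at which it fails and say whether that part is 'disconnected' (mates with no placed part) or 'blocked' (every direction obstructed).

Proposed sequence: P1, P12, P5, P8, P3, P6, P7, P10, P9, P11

Invalid at step 3 (blocked)

1. P1@(3, 0) [+x clear] — {P1}
2. P12@(2, 0) [-x clear] — {P1, P12}
3. P5@(3, 1) — -y all obstructed ⇒ blocked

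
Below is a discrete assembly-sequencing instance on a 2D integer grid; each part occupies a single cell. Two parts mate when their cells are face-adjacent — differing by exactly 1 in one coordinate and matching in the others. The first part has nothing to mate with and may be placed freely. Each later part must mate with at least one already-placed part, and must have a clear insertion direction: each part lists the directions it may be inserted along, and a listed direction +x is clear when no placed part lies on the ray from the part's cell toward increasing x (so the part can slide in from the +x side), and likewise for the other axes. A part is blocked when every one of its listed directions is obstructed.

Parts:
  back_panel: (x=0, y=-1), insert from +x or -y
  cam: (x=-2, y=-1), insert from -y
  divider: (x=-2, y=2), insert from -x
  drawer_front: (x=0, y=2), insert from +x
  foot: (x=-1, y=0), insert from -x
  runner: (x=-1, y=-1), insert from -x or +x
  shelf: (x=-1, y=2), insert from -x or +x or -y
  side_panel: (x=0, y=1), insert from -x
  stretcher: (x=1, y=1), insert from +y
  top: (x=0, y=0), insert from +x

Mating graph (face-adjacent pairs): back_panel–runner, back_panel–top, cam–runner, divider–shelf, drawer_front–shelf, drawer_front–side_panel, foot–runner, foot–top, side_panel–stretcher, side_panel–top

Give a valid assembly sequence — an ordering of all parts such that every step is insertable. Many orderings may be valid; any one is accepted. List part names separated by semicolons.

drawer_front; shelf; side_panel; stretcher; top; foot; runner; cam; back_panel; divider

1. drawer_front@(0, 2) [+x clear] — {drawer_front}
2. shelf@(-1, 2) [-x clear] — {drawer_front, shelf}
3. side_panel@(0, 1) [-x clear] — {drawer_front, shelf, side_panel}
4. stretcher@(1, 1) [+y clear] — {drawer_front, shelf, side_panel, stretcher}
5. top@(0, 0) [+x clear] — {drawer_front, shelf, side_panel, stretcher, top}
6. foot@(-1, 0) [-x clear] — {drawer_front, foot, shelf, side_panel, stretcher, top}
7. runner@(-1, -1) [-x clear] — {drawer_front, foot, runner, shelf, side_panel, stretcher, top}
8. cam@(-2, -1) [-y clear] — {cam, drawer_front, foot, runner, shelf, side_panel, stretcher, top}
9. back_panel@(0, -1) [+x clear] — {back_panel, cam, drawer_front, foot, runner, shelf, side_panel, stretcher, top}
10. divider@(-2, 2) [-x clear] — {back_panel, cam, divider, drawer_front, foot, runner, shelf, side_panel, stretcher, top}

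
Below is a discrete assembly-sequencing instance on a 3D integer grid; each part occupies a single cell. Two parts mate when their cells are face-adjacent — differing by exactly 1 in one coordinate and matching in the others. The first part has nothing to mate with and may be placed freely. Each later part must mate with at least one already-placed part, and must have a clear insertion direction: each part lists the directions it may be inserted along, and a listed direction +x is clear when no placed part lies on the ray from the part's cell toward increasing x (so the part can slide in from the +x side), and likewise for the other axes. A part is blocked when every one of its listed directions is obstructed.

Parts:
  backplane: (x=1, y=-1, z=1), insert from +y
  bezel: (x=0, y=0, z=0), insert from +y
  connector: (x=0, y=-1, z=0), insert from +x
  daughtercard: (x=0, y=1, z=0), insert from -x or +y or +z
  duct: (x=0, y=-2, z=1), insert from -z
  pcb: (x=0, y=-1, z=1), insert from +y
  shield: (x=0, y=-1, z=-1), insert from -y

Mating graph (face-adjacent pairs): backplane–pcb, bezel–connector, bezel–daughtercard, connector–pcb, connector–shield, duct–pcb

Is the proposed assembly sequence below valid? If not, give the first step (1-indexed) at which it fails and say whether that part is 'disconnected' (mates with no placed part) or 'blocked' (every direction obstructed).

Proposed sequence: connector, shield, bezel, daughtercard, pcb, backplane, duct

Valid

1. connector@(0, -1, 0) [+x clear] — {connector}
2. shield@(0, -1, -1) [-y clear] — {connector, shield}
3. bezel@(0, 0, 0) [+y clear] — {bezel, connector, shield}
4. daughtercard@(0, 1, 0) [-x clear] — {bezel, connector, daughtercard, shield}
5. pcb@(0, -1, 1) [+y clear] — {bezel, connector, daughtercard, pcb, shield}
6. backplane@(1, -1, 1) [+y clear] — {backplane, bezel, connector, daughtercard, pcb, shield}
7. duct@(0, -2, 1) [-z clear] — {backplane, bezel, connector, daughtercard, duct, pcb, shield}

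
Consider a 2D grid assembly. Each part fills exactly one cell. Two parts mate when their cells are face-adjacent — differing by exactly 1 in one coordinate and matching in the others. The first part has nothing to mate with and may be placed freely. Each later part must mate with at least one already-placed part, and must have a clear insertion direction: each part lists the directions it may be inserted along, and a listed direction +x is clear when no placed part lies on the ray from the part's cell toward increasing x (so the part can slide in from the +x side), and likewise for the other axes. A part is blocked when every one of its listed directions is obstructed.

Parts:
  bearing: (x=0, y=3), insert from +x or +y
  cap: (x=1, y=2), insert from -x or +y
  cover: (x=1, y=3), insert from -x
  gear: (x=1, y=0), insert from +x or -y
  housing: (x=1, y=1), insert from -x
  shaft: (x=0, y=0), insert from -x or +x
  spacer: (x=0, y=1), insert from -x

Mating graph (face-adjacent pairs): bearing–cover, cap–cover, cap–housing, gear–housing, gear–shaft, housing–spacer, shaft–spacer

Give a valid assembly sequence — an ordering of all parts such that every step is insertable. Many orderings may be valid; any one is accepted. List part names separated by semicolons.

housing; spacer; cap; cover; bearing; shaft; gear

1. housing@(1, 1) [-x clear] — {housing}
2. spacer@(0, 1) [-x clear] — {housing, spacer}
3. cap@(1, 2) [-x clear] — {cap, housing, spacer}
4. cover@(1, 3) [-x clear] — {cap, cover, housing, spacer}
5. bearing@(0, 3) [+y clear] — {bearing, cap, cover, housing, spacer}
6. shaft@(0, 0) [-x clear] — {bearing, cap, cover, housing, shaft, spacer}
7. gear@(1, 0) [+x clear] — {bearing, cap, cover, gear, housing, shaft, spacer}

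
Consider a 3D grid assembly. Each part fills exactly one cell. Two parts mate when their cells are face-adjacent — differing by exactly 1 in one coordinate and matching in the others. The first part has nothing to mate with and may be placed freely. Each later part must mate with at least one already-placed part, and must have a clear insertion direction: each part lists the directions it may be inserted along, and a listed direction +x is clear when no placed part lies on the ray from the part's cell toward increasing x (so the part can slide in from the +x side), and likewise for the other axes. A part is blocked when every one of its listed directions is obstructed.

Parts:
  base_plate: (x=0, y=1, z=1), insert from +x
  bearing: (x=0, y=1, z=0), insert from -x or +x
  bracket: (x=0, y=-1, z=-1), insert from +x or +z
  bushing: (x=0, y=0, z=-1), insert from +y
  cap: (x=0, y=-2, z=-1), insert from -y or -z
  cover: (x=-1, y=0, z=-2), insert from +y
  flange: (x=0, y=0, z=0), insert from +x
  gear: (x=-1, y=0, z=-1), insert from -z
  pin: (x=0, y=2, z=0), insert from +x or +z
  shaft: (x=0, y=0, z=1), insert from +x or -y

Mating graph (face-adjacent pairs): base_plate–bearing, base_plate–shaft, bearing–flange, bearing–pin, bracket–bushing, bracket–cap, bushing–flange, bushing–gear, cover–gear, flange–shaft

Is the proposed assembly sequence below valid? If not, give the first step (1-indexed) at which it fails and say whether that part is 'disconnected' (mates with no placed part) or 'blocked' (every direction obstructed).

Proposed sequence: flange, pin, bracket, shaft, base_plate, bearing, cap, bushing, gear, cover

Invalid at step 2 (disconnected)

1. flange@(0, 0, 0) [+x clear] — {flange}
2. pin@(0, 2, 0) — no placed neighbour ⇒ disconnected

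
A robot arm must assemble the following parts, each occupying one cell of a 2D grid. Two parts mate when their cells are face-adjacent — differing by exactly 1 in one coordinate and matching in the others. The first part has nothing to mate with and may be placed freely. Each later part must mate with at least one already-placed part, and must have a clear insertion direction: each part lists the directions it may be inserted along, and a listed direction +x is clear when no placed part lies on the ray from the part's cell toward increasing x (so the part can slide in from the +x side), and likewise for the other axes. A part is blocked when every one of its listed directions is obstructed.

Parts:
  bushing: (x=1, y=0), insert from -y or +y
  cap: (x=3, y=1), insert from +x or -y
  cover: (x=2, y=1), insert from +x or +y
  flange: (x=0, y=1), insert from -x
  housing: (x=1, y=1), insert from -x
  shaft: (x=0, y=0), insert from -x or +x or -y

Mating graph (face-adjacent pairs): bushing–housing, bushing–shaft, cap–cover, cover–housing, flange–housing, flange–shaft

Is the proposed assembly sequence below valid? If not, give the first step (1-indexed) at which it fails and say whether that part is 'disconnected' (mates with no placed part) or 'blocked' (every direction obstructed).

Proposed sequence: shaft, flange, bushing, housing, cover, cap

1. shaft@(0, 0) [-x clear] — {shaft}
2. flange@(0, 1) [-x clear] — {flange, shaft}
3. bushing@(1, 0) [-y clear] — {bushing, flange, shaft}
4. housing@(1, 1) — -x all obstructed ⇒ blocked

Invalid at step 4 (blocked)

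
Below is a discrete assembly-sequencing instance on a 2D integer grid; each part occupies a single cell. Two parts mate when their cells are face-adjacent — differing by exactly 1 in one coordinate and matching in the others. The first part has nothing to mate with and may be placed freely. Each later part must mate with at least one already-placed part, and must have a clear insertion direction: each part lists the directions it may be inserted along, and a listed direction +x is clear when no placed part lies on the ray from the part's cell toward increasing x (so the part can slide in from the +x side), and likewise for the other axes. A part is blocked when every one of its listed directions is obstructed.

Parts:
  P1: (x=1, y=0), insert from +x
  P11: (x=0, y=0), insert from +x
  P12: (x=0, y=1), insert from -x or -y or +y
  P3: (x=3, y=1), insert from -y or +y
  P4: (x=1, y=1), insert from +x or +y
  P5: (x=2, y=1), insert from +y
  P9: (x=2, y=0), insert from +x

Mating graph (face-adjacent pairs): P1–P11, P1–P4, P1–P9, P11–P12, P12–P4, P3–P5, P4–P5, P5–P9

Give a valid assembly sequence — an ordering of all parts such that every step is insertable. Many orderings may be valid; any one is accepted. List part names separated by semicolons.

1. P12@(0, 1) [-x clear] — {P12}
2. P11@(0, 0) [+x clear] — {P11, P12}
3. P4@(1, 1) [+x clear] — {P11, P12, P4}
4. P5@(2, 1) [+y clear] — {P11, P12, P4, P5}
5. P1@(1, 0) [+x clear] — {P1, P11, P12, P4, P5}
6. P9@(2, 0) [+x clear] — {P1, P11, P12, P4, P5, P9}
7. P3@(3, 1) [-y clear] — {P1, P11, P12, P3, P4, P5, P9}

P12; P11; P4; P5; P1; P9; P3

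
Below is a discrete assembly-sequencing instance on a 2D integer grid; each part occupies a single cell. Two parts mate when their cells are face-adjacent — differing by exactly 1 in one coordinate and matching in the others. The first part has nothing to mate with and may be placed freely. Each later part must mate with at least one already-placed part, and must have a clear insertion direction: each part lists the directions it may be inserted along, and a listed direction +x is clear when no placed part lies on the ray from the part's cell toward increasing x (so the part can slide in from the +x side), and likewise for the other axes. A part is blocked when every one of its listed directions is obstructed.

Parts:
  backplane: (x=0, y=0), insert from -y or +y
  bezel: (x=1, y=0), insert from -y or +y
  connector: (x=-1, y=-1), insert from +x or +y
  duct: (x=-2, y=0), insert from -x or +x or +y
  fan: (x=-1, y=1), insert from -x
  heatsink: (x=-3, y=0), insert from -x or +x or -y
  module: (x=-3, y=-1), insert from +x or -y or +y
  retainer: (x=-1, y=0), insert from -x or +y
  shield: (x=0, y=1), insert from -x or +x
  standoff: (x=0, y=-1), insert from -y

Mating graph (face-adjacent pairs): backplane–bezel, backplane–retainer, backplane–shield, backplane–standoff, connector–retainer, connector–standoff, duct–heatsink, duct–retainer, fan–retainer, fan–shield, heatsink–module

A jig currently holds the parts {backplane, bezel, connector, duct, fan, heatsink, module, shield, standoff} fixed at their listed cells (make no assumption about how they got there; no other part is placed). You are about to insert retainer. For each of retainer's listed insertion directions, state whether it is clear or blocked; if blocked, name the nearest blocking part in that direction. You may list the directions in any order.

-x: nearest on ray is duct@(-2, 0) ⇒ blocked
+y: nearest on ray is fan@(-1, 1) ⇒ blocked

+y: blocked by fan; -x: blocked by duct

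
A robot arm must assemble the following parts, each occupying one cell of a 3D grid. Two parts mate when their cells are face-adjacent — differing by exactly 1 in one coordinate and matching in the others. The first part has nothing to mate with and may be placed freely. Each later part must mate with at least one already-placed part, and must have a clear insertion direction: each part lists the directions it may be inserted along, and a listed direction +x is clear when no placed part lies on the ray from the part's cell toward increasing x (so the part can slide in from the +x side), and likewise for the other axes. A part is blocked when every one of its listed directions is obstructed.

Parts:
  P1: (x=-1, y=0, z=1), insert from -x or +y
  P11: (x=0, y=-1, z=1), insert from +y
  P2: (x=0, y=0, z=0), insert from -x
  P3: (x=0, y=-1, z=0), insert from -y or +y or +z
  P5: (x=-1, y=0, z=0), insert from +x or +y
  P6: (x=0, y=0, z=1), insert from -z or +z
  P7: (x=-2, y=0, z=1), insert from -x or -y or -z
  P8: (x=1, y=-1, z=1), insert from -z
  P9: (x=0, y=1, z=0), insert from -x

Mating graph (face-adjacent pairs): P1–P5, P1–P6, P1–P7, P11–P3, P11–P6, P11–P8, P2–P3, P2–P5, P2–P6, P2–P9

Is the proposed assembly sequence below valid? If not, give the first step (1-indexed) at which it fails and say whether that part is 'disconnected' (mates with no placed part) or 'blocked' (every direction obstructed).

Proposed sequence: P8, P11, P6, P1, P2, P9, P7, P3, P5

1. P8@(1, -1, 1) [-z clear] — {P8}
2. P11@(0, -1, 1) [+y clear] — {P11, P8}
3. P6@(0, 0, 1) [-z clear] — {P11, P6, P8}
4. P1@(-1, 0, 1) [-x clear] — {P1, P11, P6, P8}
5. P2@(0, 0, 0) [-x clear] — {P1, P11, P2, P6, P8}
6. P9@(0, 1, 0) [-x clear] — {P1, P11, P2, P6, P8, P9}
7. P7@(-2, 0, 1) [-x clear] — {P1, P11, P2, P6, P7, P8, P9}
8. P3@(0, -1, 0) [-y clear] — {P1, P11, P2, P3, P6, P7, P8, P9}
9. P5@(-1, 0, 0) [+y clear] — {P1, P11, P2, P3, P5, P6, P7, P8, P9}

Valid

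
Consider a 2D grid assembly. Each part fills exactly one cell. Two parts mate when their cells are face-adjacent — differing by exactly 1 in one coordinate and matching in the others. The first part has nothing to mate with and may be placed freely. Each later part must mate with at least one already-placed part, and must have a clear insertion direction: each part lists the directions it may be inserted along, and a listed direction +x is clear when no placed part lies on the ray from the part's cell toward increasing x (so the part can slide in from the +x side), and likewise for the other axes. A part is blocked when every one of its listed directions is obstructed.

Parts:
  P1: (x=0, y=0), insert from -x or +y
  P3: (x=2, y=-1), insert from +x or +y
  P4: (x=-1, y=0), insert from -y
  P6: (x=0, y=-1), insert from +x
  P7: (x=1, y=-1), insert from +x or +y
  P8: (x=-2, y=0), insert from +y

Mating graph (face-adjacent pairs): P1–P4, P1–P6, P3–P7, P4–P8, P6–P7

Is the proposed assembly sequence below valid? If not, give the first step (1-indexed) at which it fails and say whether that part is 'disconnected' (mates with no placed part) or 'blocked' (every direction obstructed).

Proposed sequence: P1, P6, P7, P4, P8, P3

Valid

1. P1@(0, 0) [-x clear] — {P1}
2. P6@(0, -1) [+x clear] — {P1, P6}
3. P7@(1, -1) [+x clear] — {P1, P6, P7}
4. P4@(-1, 0) [-y clear] — {P1, P4, P6, P7}
5. P8@(-2, 0) [+y clear] — {P1, P4, P6, P7, P8}
6. P3@(2, -1) [+x clear] — {P1, P3, P4, P6, P7, P8}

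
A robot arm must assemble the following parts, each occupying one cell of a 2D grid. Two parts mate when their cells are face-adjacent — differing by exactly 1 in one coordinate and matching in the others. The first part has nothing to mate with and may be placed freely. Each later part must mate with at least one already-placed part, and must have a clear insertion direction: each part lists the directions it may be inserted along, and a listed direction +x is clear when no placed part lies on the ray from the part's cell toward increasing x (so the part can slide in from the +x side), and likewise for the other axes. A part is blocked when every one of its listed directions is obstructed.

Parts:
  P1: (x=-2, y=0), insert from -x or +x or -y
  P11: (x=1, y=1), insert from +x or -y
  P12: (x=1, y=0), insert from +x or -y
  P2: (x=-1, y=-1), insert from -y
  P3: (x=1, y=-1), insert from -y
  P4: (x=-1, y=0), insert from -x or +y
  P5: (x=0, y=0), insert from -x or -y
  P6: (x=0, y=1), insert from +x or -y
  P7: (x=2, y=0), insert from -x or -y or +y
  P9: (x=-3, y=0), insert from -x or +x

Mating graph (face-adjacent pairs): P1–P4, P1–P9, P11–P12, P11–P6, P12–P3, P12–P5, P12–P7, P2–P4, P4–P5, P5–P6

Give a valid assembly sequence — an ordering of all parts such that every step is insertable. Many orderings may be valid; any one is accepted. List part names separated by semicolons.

P5; P12; P3; P7; P6; P11; P4; P2; P1; P9

1. P5@(0, 0) [-x clear] — {P5}
2. P12@(1, 0) [+x clear] — {P12, P5}
3. P3@(1, -1) [-y clear] — {P12, P3, P5}
4. P7@(2, 0) [-y clear] — {P12, P3, P5, P7}
5. P6@(0, 1) [+x clear] — {P12, P3, P5, P6, P7}
6. P11@(1, 1) [+x clear] — {P11, P12, P3, P5, P6, P7}
7. P4@(-1, 0) [-x clear] — {P11, P12, P3, P4, P5, P6, P7}
8. P2@(-1, -1) [-y clear] — {P11, P12, P2, P3, P4, P5, P6, P7}
9. P1@(-2, 0) [-x clear] — {P1, P11, P12, P2, P3, P4, P5, P6, P7}
10. P9@(-3, 0) [-x clear] — {P1, P11, P12, P2, P3, P4, P5, P6, P7, P9}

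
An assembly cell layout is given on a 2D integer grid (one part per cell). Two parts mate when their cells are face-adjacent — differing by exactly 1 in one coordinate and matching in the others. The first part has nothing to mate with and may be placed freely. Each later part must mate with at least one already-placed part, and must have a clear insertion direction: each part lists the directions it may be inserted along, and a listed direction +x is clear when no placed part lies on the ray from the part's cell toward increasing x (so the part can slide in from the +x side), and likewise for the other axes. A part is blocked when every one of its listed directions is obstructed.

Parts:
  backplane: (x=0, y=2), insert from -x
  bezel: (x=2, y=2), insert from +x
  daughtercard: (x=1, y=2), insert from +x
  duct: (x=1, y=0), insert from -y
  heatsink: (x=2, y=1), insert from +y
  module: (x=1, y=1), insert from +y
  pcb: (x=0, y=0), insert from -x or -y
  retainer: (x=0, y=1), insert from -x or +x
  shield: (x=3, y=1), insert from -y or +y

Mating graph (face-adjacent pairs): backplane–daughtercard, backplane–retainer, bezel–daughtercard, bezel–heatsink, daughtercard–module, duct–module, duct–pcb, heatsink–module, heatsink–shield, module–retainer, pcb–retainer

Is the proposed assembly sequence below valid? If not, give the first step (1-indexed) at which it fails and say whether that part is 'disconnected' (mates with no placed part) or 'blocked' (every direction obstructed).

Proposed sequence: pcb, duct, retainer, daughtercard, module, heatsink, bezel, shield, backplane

1. pcb@(0, 0) [-x clear] — {pcb}
2. duct@(1, 0) [-y clear] — {duct, pcb}
3. retainer@(0, 1) [-x clear] — {duct, pcb, retainer}
4. daughtercard@(1, 2) — no placed neighbour ⇒ disconnected

Invalid at step 4 (disconnected)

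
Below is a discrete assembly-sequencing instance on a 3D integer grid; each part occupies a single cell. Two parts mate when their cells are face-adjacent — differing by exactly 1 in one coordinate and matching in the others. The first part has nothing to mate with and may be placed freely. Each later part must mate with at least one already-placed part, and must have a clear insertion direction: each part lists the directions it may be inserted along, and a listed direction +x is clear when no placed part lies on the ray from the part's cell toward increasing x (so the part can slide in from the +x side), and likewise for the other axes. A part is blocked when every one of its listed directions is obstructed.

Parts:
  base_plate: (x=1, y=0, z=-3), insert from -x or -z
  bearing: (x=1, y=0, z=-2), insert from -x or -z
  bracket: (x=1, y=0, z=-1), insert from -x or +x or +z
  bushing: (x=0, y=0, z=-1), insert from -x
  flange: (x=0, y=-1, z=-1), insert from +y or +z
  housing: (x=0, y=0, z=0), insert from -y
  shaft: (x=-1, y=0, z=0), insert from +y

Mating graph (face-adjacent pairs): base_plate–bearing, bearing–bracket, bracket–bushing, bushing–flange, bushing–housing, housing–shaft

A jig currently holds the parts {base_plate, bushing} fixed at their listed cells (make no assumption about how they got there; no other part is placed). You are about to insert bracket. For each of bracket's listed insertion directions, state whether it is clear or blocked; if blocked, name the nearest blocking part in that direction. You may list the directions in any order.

+x: clear; +z: clear; -x: blocked by bushing

-x: nearest on ray is bushing@(0, 0, -1) ⇒ blocked
+x: ray from bracket(1, 0, -1) has no placed part ⇒ clear
+z: ray from bracket(1, 0, -1) has no placed part ⇒ clear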